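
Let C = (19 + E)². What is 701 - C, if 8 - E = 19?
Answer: 637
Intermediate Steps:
E = -11 (E = 8 - 1*19 = 8 - 19 = -11)
C = 64 (C = (19 - 11)² = 8² = 64)
701 - C = 701 - 1*64 = 701 - 64 = 637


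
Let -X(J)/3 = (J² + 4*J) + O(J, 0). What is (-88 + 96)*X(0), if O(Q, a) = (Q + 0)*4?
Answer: 0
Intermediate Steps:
O(Q, a) = 4*Q (O(Q, a) = Q*4 = 4*Q)
X(J) = -24*J - 3*J² (X(J) = -3*((J² + 4*J) + 4*J) = -3*(J² + 8*J) = -24*J - 3*J²)
(-88 + 96)*X(0) = (-88 + 96)*(3*0*(-8 - 1*0)) = 8*(3*0*(-8 + 0)) = 8*(3*0*(-8)) = 8*0 = 0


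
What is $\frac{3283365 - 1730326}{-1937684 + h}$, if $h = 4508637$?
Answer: $\frac{1553039}{2570953} \approx 0.60407$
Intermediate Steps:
$\frac{3283365 - 1730326}{-1937684 + h} = \frac{3283365 - 1730326}{-1937684 + 4508637} = \frac{1553039}{2570953}$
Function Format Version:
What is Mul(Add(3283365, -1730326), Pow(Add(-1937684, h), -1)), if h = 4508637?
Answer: Rational(1553039, 2570953) ≈ 0.60407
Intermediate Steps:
Mul(Add(3283365, -1730326), Pow(Add(-1937684, h), -1)) = Mul(Add(3283365, -1730326), Pow(Add(-1937684, 4508637), -1)) = Mul(1553039, Pow(2570953, -1)) = Mul(1553039, Rational(1, 2570953)) = Rational(1553039, 2570953)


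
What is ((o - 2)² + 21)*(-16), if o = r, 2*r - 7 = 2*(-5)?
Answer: -532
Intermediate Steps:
r = -3/2 (r = 7/2 + (2*(-5))/2 = 7/2 + (½)*(-10) = 7/2 - 5 = -3/2 ≈ -1.5000)
o = -3/2 ≈ -1.5000
((o - 2)² + 21)*(-16) = ((-3/2 - 2)² + 21)*(-16) = ((-7/2)² + 21)*(-16) = (49/4 + 21)*(-16) = (133/4)*(-16) = -532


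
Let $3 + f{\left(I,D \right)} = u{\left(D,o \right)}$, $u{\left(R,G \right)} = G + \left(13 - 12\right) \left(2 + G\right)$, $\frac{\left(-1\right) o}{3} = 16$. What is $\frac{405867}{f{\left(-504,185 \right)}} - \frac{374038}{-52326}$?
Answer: $- \frac{10600557478}{2537811} \approx -4177.0$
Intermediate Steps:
$o = -48$ ($o = \left(-3\right) 16 = -48$)
$u{\left(R,G \right)} = 2 + 2 G$ ($u{\left(R,G \right)} = G + 1 \left(2 + G\right) = G + \left(2 + G\right) = 2 + 2 G$)
$f{\left(I,D \right)} = -97$ ($f{\left(I,D \right)} = -3 + \left(2 + 2 \left(-48\right)\right) = -3 + \left(2 - 96\right) = -3 - 94 = -97$)
$\frac{405867}{f{\left(-504,185 \right)}} - \frac{374038}{-52326} = \frac{405867}{-97} - \frac{374038}{-52326} = 405867 \left(- \frac{1}{97}\right) - - \frac{187019}{26163} = - \frac{405867}{97} + \frac{187019}{26163} = - \frac{10600557478}{2537811}$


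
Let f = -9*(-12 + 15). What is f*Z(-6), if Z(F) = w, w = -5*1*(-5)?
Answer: -675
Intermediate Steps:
w = 25 (w = -5*(-5) = 25)
f = -27 (f = -9*3 = -27)
Z(F) = 25
f*Z(-6) = -27*25 = -675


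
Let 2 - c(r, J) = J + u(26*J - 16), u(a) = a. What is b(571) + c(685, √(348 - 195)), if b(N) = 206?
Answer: 224 - 81*√17 ≈ -109.97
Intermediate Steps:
c(r, J) = 18 - 27*J (c(r, J) = 2 - (J + (26*J - 16)) = 2 - (J + (-16 + 26*J)) = 2 - (-16 + 27*J) = 2 + (16 - 27*J) = 18 - 27*J)
b(571) + c(685, √(348 - 195)) = 206 + (18 - 27*√(348 - 195)) = 206 + (18 - 81*√17) = 224 - 81*√17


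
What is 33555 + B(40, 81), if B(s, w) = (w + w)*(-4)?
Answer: 32907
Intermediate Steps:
B(s, w) = -8*w (B(s, w) = (2*w)*(-4) = -8*w)
33555 + B(40, 81) = 33555 - 8*81 = 33555 - 648 = 32907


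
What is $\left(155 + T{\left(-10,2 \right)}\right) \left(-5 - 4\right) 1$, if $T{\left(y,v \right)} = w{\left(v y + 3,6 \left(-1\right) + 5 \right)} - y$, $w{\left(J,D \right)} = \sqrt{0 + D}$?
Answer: $-1485 - 9 i \approx -1485.0 - 9.0 i$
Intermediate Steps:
$w{\left(J,D \right)} = \sqrt{D}$
$T{\left(y,v \right)} = i - y$ ($T{\left(y,v \right)} = \sqrt{6 \left(-1\right) + 5} - y = \sqrt{-6 + 5} - y = \sqrt{-1} - y = i - y$)
$\left(155 + T{\left(-10,2 \right)}\right) \left(-5 - 4\right) 1 = \left(155 + \left(i - -10\right)\right) \left(-5 - 4\right) 1 = \left(155 + \left(i + 10\right)\right) \left(\left(-9\right) 1\right) = \left(155 + \left(10 + i\right)\right) \left(-9\right) = \left(165 + i\right) \left(-9\right) = -1485 - 9 i$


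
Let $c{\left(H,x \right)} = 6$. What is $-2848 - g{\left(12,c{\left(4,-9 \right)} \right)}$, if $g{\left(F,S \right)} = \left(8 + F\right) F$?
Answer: $-3088$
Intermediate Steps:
$g{\left(F,S \right)} = F \left(8 + F\right)$
$-2848 - g{\left(12,c{\left(4,-9 \right)} \right)} = -2848 - 12 \left(8 + 12\right) = -2848 - 12 \cdot 20 = -2848 - 240 = -3088$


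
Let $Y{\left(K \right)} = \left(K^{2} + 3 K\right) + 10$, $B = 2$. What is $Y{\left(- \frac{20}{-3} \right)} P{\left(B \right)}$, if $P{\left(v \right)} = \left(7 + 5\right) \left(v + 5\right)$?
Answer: $\frac{18760}{3} \approx 6253.3$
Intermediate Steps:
$Y{\left(K \right)} = 10 + K^{2} + 3 K$
$P{\left(v \right)} = 60 + 12 v$ ($P{\left(v \right)} = 12 \left(5 + v\right) = 60 + 12 v$)
$Y{\left(- \frac{20}{-3} \right)} P{\left(B \right)} = \left(10 + \left(- \frac{20}{-3}\right)^{2} + 3 \left(- \frac{20}{-3}\right)\right) \left(60 + 12 \cdot 2\right) = \left(10 + \left(\left(-20\right) \left(- \frac{1}{3}\right)\right)^{2} + 3 \left(\left(-20\right) \left(- \frac{1}{3}\right)\right)\right) \left(60 + 24\right) = \left(10 + \left(\frac{20}{3}\right)^{2} + 3 \cdot \frac{20}{3}\right) 84 = \left(10 + \frac{400}{9} + 20\right) 84 = \frac{670}{9} \cdot 84 = \frac{18760}{3}$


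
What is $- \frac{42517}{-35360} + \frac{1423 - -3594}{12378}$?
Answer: $\frac{20696369}{12873120} \approx 1.6077$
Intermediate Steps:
$- \frac{42517}{-35360} + \frac{1423 - -3594}{12378} = \left(-42517\right) \left(- \frac{1}{35360}\right) + \left(1423 + 3594\right) \frac{1}{12378} = \frac{2501}{2080} + 5017 \cdot \frac{1}{12378} = \frac{2501}{2080} + \frac{5017}{12378} = \frac{20696369}{12873120}$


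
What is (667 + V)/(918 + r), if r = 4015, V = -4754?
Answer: -4087/4933 ≈ -0.82850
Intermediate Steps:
(667 + V)/(918 + r) = (667 - 4754)/(918 + 4015) = -4087/4933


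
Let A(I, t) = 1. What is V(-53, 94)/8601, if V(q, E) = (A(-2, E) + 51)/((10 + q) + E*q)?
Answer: -52/43220025 ≈ -1.2031e-6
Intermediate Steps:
V(q, E) = 52/(10 + q + E*q) (V(q, E) = (1 + 51)/((10 + q) + E*q) = 52/(10 + q + E*q))
V(-53, 94)/8601 = (52/(10 - 53 + 94*(-53)))/8601 = (52/(10 - 53 - 4982))*(1/8601) = (52/(-5025))*(1/8601) = (52*(-1/5025))*(1/8601) = -52/5025*1/8601 = -52/43220025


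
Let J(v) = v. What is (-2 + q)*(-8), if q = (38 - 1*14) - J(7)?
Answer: -120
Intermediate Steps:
q = 17 (q = (38 - 1*14) - 1*7 = (38 - 14) - 7 = 24 - 7 = 17)
(-2 + q)*(-8) = (-2 + 17)*(-8) = 15*(-8) = -120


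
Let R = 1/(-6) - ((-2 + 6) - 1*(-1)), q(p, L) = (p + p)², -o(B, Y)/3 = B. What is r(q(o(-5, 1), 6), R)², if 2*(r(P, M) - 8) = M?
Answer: 4225/144 ≈ 29.340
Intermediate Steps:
o(B, Y) = -3*B
q(p, L) = 4*p² (q(p, L) = (2*p)² = 4*p²)
R = -31/6 (R = -⅙ - (4 + 1) = -⅙ - 1*5 = -⅙ - 5 = -31/6 ≈ -5.1667)
r(P, M) = 8 + M/2
r(q(o(-5, 1), 6), R)² = (8 + (½)*(-31/6))² = (8 - 31/12)² = (65/12)² = 4225/144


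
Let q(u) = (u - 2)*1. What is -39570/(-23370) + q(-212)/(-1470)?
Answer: 1052818/572565 ≈ 1.8388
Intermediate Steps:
q(u) = -2 + u (q(u) = (-2 + u)*1 = -2 + u)
-39570/(-23370) + q(-212)/(-1470) = -39570/(-23370) + (-2 - 212)/(-1470) = -39570*(-1/23370) - 214*(-1/1470) = 1319/779 + 107/735 = 1052818/572565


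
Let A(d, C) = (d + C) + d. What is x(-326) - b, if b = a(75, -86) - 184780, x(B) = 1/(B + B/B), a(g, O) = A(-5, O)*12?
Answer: 60427899/325 ≈ 1.8593e+5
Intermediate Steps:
A(d, C) = C + 2*d (A(d, C) = (C + d) + d = C + 2*d)
a(g, O) = -120 + 12*O (a(g, O) = (O + 2*(-5))*12 = (O - 10)*12 = (-10 + O)*12 = -120 + 12*O)
x(B) = 1/(1 + B) (x(B) = 1/(B + 1) = 1/(1 + B))
b = -185932 (b = (-120 + 12*(-86)) - 184780 = (-120 - 1032) - 184780 = -1152 - 184780 = -185932)
x(-326) - b = 1/(1 - 326) - 1*(-185932) = 1/(-325) + 185932 = -1/325 + 185932 = 60427899/325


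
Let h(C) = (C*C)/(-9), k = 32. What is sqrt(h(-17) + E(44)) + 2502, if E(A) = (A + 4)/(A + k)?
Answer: 2502 + I*sqrt(102277)/57 ≈ 2502.0 + 5.6107*I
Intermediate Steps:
E(A) = (4 + A)/(32 + A) (E(A) = (A + 4)/(A + 32) = (4 + A)/(32 + A))
h(C) = -C**2/9 (h(C) = C**2*(-1/9) = -C**2/9)
sqrt(h(-17) + E(44)) + 2502 = sqrt(-1/9*(-17)**2 + (4 + 44)/(32 + 44)) + 2502 = sqrt(-1/9*289 + 48/76) + 2502 = sqrt(-289/9 + (1/76)*48) + 2502 = sqrt(-289/9 + 12/19) + 2502 = sqrt(-5383/171) + 2502 = I*sqrt(102277)/57 + 2502 = 2502 + I*sqrt(102277)/57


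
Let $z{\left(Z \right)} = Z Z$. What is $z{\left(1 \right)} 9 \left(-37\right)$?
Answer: $-333$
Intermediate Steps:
$z{\left(Z \right)} = Z^{2}$
$z{\left(1 \right)} 9 \left(-37\right) = 1^{2} \cdot 9 \left(-37\right) = 1 \cdot 9 \left(-37\right) = 9 \left(-37\right) = -333$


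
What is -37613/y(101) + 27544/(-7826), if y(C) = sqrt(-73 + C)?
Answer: -13772/3913 - 37613*sqrt(7)/14 ≈ -7111.7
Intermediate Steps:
-37613/y(101) + 27544/(-7826) = -37613/sqrt(-73 + 101) + 27544/(-7826) = -37613*sqrt(7)/14 + 27544*(-1/7826) = -37613*sqrt(7)/14 - 13772/3913 = -13772/3913 - 37613*sqrt(7)/14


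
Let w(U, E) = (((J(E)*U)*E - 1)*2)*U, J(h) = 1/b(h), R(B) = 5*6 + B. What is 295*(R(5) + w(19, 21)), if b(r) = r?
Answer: 212105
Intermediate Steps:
R(B) = 30 + B
J(h) = 1/h
w(U, E) = U*(-2 + 2*U) (w(U, E) = (((U/E)*E - 1)*2)*U = ((U - 1)*2)*U = ((-1 + U)*2)*U = (-2 + 2*U)*U = U*(-2 + 2*U))
295*(R(5) + w(19, 21)) = 295*((30 + 5) + 2*19*(-1 + 19)) = 295*(35 + 2*19*18) = 295*(35 + 684) = 295*719 = 212105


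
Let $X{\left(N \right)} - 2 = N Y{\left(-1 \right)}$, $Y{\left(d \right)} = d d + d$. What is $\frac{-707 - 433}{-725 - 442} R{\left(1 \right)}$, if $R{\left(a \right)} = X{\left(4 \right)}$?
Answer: $\frac{760}{389} \approx 1.9537$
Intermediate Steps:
$Y{\left(d \right)} = d + d^{2}$ ($Y{\left(d \right)} = d^{2} + d = d + d^{2}$)
$X{\left(N \right)} = 2$ ($X{\left(N \right)} = 2 + N \left(- (1 - 1)\right) = 2 + N \left(\left(-1\right) 0\right) = 2 + N 0 = 2 + 0 = 2$)
$R{\left(a \right)} = 2$
$\frac{-707 - 433}{-725 - 442} R{\left(1 \right)} = \frac{-707 - 433}{-725 - 442} \cdot 2 = - \frac{1140}{-1167} \cdot 2 = \left(-1140\right) \left(- \frac{1}{1167}\right) 2 = \frac{380}{389} \cdot 2 = \frac{760}{389}$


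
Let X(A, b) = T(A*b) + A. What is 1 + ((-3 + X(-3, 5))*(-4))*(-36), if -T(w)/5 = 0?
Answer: -863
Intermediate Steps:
T(w) = 0 (T(w) = -5*0 = 0)
X(A, b) = A (X(A, b) = 0 + A = A)
1 + ((-3 + X(-3, 5))*(-4))*(-36) = 1 + ((-3 - 3)*(-4))*(-36) = 1 - 6*(-4)*(-36) = 1 + 24*(-36) = 1 - 864 = -863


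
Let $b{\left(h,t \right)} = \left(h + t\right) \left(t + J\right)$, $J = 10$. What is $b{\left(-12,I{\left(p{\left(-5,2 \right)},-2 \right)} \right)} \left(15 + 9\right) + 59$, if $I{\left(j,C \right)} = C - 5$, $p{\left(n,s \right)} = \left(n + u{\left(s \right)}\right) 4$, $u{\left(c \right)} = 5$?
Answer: $-1309$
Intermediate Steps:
$p{\left(n,s \right)} = 20 + 4 n$ ($p{\left(n,s \right)} = \left(n + 5\right) 4 = \left(5 + n\right) 4 = 20 + 4 n$)
$I{\left(j,C \right)} = -5 + C$
$b{\left(h,t \right)} = \left(10 + t\right) \left(h + t\right)$ ($b{\left(h,t \right)} = \left(h + t\right) \left(t + 10\right) = \left(h + t\right) \left(10 + t\right) = \left(10 + t\right) \left(h + t\right)$)
$b{\left(-12,I{\left(p{\left(-5,2 \right)},-2 \right)} \right)} \left(15 + 9\right) + 59 = \left(\left(-5 - 2\right)^{2} + 10 \left(-12\right) + 10 \left(-5 - 2\right) - 12 \left(-5 - 2\right)\right) \left(15 + 9\right) + 59 = \left(\left(-7\right)^{2} - 120 + 10 \left(-7\right) - -84\right) 24 + 59 = \left(49 - 120 - 70 + 84\right) 24 + 59 = \left(-57\right) 24 + 59 = -1368 + 59 = -1309$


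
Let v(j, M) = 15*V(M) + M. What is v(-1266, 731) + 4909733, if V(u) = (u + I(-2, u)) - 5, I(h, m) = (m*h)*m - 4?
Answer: -11109536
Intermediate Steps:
I(h, m) = -4 + h*m² (I(h, m) = (h*m)*m - 4 = h*m² - 4 = -4 + h*m²)
V(u) = -9 + u - 2*u² (V(u) = (u + (-4 - 2*u²)) - 5 = (-4 + u - 2*u²) - 5 = -9 + u - 2*u²)
v(j, M) = -135 - 30*M² + 16*M (v(j, M) = 15*(-9 + M - 2*M²) + M = (-135 - 30*M² + 15*M) + M = -135 - 30*M² + 16*M)
v(-1266, 731) + 4909733 = (-135 - 30*731² + 16*731) + 4909733 = (-135 - 30*534361 + 11696) + 4909733 = (-135 - 16030830 + 11696) + 4909733 = -16019269 + 4909733 = -11109536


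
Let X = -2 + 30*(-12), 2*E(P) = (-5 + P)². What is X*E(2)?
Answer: -1629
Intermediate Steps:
E(P) = (-5 + P)²/2
X = -362 (X = -2 - 360 = -362)
X*E(2) = -181*(-5 + 2)² = -181*(-3)² = -181*9 = -362*9/2 = -1629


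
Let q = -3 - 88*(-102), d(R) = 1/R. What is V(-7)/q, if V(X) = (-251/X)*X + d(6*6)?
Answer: -9035/323028 ≈ -0.027970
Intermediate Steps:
q = 8973 (q = -3 + 8976 = 8973)
V(X) = -9035/36 (V(X) = (-251/X)*X + 1/(6*6) = -251 + 1/36 = -9035/36)
V(-7)/q = -9035/36/8973 = -9035/36*1/8973 = -9035/323028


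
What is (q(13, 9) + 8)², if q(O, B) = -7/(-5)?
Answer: 2209/25 ≈ 88.360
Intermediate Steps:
q(O, B) = 7/5 (q(O, B) = -7*(-⅕) = 7/5)
(q(13, 9) + 8)² = (7/5 + 8)² = (47/5)² = 2209/25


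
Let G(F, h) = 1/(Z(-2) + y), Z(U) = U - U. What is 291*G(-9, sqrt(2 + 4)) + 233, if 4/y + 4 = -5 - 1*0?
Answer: -1687/4 ≈ -421.75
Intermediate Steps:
Z(U) = 0
y = -4/9 (y = 4/(-4 + (-5 - 1*0)) = 4/(-4 + (-5 + 0)) = 4/(-4 - 5) = 4/(-9) = 4*(-1/9) = -4/9 ≈ -0.44444)
G(F, h) = -9/4 (G(F, h) = 1/(0 - 4/9) = 1/(-4/9) = -9/4)
291*G(-9, sqrt(2 + 4)) + 233 = 291*(-9/4) + 233 = -2619/4 + 233 = -1687/4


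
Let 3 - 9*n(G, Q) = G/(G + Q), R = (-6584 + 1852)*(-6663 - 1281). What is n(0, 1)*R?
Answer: 12530336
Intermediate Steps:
R = 37591008 (R = -4732*(-7944) = 37591008)
n(G, Q) = 1/3 - G/(9*(G + Q))
n(0, 1)*R = (((1/3)*1 + (2/9)*0)/(0 + 1))*37591008 = ((1/3 + 0)/1)*37591008 = (1*(1/3))*37591008 = (1/3)*37591008 = 12530336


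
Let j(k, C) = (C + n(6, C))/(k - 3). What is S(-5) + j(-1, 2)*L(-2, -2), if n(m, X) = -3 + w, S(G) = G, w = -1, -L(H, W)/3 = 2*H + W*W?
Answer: -5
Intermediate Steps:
L(H, W) = -6*H - 3*W² (L(H, W) = -3*(2*H + W*W) = -3*(2*H + W²) = -3*(W² + 2*H) = -6*H - 3*W²)
n(m, X) = -4 (n(m, X) = -3 - 1 = -4)
j(k, C) = (-4 + C)/(-3 + k) (j(k, C) = (C - 4)/(k - 3) = (-4 + C)/(-3 + k))
S(-5) + j(-1, 2)*L(-2, -2) = -5 + ((-4 + 2)/(-3 - 1))*(-6*(-2) - 3*(-2)²) = -5 + (-2/(-4))*(12 - 3*4) = -5 + (-¼*(-2))*(12 - 12) = -5 + (½)*0 = -5 + 0 = -5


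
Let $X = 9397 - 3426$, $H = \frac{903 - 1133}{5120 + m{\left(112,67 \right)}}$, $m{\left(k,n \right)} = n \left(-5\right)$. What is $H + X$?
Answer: $\frac{5714201}{957} \approx 5971.0$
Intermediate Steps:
$m{\left(k,n \right)} = - 5 n$
$H = - \frac{46}{957}$ ($H = \frac{903 - 1133}{5120 - 335} = - \frac{230}{5120 - 335} = - \frac{230}{4785} = \left(-230\right) \frac{1}{4785} = - \frac{46}{957} \approx -0.048067$)
$X = 5971$ ($X = 9397 - 3426 = 5971$)
$H + X = - \frac{46}{957} + 5971 = \frac{5714201}{957}$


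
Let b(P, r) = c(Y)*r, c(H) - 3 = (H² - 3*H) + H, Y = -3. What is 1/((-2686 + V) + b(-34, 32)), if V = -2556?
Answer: -1/4666 ≈ -0.00021432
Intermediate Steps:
c(H) = 3 + H² - 2*H (c(H) = 3 + ((H² - 3*H) + H) = 3 + (H² - 2*H) = 3 + H² - 2*H)
b(P, r) = 18*r (b(P, r) = (3 + (-3)² - 2*(-3))*r = (3 + 9 + 6)*r = 18*r)
1/((-2686 + V) + b(-34, 32)) = 1/((-2686 - 2556) + 18*32) = 1/(-5242 + 576) = 1/(-4666) = -1/4666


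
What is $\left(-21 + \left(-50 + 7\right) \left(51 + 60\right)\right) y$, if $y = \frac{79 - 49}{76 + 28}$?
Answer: $- \frac{35955}{26} \approx -1382.9$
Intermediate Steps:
$y = \frac{15}{52}$ ($y = \frac{30}{104} = 30 \cdot \frac{1}{104} = \frac{15}{52} \approx 0.28846$)
$\left(-21 + \left(-50 + 7\right) \left(51 + 60\right)\right) y = \left(-21 + \left(-50 + 7\right) \left(51 + 60\right)\right) \frac{15}{52} = \left(-21 - 4773\right) \frac{15}{52} = \left(-4794\right) \frac{15}{52} = - \frac{35955}{26}$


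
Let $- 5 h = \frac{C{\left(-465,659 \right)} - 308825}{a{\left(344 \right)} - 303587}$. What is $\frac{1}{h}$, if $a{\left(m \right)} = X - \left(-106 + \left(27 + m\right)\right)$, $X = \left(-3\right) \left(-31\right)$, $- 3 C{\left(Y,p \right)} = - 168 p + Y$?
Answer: $- \frac{1518795}{271766} \approx -5.5886$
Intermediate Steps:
$C{\left(Y,p \right)} = 56 p - \frac{Y}{3}$ ($C{\left(Y,p \right)} = - \frac{- 168 p + Y}{3} = - \frac{Y - 168 p}{3} = 56 p - \frac{Y}{3}$)
$X = 93$
$a{\left(m \right)} = 172 - m$ ($a{\left(m \right)} = 93 - \left(-106 + \left(27 + m\right)\right) = 93 - \left(-79 + m\right) = 172 - m$)
$h = - \frac{271766}{1518795}$ ($h = - \frac{\left(\left(56 \cdot 659 - -155\right) - 308825\right) \frac{1}{\left(172 - 344\right) - 303587}}{5} = - \frac{\left(\left(36904 + 155\right) - 308825\right) \frac{1}{\left(172 - 344\right) - 303587}}{5} = - \frac{\left(37059 - 308825\right) \frac{1}{-172 - 303587}}{5} = - \frac{\left(-271766\right) \frac{1}{-303759}}{5} = - \frac{\left(-271766\right) \left(- \frac{1}{303759}\right)}{5} = \left(- \frac{1}{5}\right) \frac{271766}{303759} = - \frac{271766}{1518795} \approx -0.17894$)
$\frac{1}{h} = \frac{1}{- \frac{271766}{1518795}} = - \frac{1518795}{271766}$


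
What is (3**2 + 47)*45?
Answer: 2520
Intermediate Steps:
(3**2 + 47)*45 = (9 + 47)*45 = 56*45 = 2520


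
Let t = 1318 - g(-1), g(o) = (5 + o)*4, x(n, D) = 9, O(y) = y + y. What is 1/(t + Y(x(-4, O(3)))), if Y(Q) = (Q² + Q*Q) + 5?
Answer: 1/1469 ≈ 0.00068074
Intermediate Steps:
O(y) = 2*y
g(o) = 20 + 4*o
Y(Q) = 5 + 2*Q² (Y(Q) = (Q² + Q²) + 5 = 2*Q² + 5 = 5 + 2*Q²)
t = 1302 (t = 1318 - (20 + 4*(-1)) = 1318 - (20 - 4) = 1318 - 1*16 = 1318 - 16 = 1302)
1/(t + Y(x(-4, O(3)))) = 1/(1302 + (5 + 2*9²)) = 1/(1302 + (5 + 2*81)) = 1/(1302 + (5 + 162)) = 1/(1302 + 167) = 1/1469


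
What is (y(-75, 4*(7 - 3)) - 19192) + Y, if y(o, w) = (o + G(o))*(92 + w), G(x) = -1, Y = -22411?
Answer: -49811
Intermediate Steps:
y(o, w) = (-1 + o)*(92 + w) (y(o, w) = (o - 1)*(92 + w) = (-1 + o)*(92 + w))
(y(-75, 4*(7 - 3)) - 19192) + Y = ((-92 - 4*(7 - 3) + 92*(-75) - 300*(7 - 3)) - 19192) - 22411 = ((-92 - 4*4 - 6900 - 300*4) - 19192) - 22411 = ((-92 - 1*16 - 6900 - 75*16) - 19192) - 22411 = ((-92 - 16 - 6900 - 1200) - 19192) - 22411 = (-8208 - 19192) - 22411 = -27400 - 22411 = -49811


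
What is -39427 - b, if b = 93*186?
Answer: -56725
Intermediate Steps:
b = 17298
-39427 - b = -39427 - 1*17298 = -39427 - 17298 = -56725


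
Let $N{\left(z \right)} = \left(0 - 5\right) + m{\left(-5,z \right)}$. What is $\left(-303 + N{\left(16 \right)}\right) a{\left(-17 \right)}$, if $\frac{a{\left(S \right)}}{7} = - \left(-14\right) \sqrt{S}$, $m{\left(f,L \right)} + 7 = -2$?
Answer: $- 31066 i \sqrt{17} \approx - 1.2809 \cdot 10^{5} i$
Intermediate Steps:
$m{\left(f,L \right)} = -9$ ($m{\left(f,L \right)} = -7 - 2 = -9$)
$a{\left(S \right)} = 98 \sqrt{S}$ ($a{\left(S \right)} = 7 \left(- \left(-14\right) \sqrt{S}\right) = 7 \cdot 14 \sqrt{S} = 98 \sqrt{S}$)
$N{\left(z \right)} = -14$ ($N{\left(z \right)} = \left(0 - 5\right) - 9 = -5 - 9 = -14$)
$\left(-303 + N{\left(16 \right)}\right) a{\left(-17 \right)} = \left(-303 - 14\right) 98 \sqrt{-17} = - 317 \cdot 98 i \sqrt{17} = - 31066 i \sqrt{17}$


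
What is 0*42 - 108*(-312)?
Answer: 33696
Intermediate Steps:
0*42 - 108*(-312) = 0 + 33696 = 33696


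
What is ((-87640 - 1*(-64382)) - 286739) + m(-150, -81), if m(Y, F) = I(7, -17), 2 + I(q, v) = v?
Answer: -310016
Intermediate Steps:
I(q, v) = -2 + v
m(Y, F) = -19 (m(Y, F) = -2 - 17 = -19)
((-87640 - 1*(-64382)) - 286739) + m(-150, -81) = ((-87640 - 1*(-64382)) - 286739) - 19 = ((-87640 + 64382) - 286739) - 19 = (-23258 - 286739) - 19 = -309997 - 19 = -310016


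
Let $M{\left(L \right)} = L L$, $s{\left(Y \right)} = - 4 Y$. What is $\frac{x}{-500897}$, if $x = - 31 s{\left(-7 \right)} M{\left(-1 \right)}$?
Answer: $\frac{868}{500897} \approx 0.0017329$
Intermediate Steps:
$M{\left(L \right)} = L^{2}$
$x = -868$ ($x = - 31 \left(\left(-4\right) \left(-7\right)\right) \left(-1\right)^{2} = \left(-31\right) 28 \cdot 1 = \left(-868\right) 1 = -868$)
$\frac{x}{-500897} = - \frac{868}{-500897} = \left(-868\right) \left(- \frac{1}{500897}\right) = \frac{868}{500897}$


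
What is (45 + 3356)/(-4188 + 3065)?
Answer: -3401/1123 ≈ -3.0285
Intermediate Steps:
(45 + 3356)/(-4188 + 3065) = 3401/(-1123) = 3401*(-1/1123) = -3401/1123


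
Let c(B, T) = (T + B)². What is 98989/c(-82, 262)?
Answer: 98989/32400 ≈ 3.0552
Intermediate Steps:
c(B, T) = (B + T)²
98989/c(-82, 262) = 98989/((-82 + 262)²) = 98989/(180²) = 98989/32400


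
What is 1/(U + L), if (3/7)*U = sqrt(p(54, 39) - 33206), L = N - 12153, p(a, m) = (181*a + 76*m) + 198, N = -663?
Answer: -57672/739620967 - 21*I*sqrt(20270)/1479241934 ≈ -7.7975e-5 - 2.0212e-6*I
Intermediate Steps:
p(a, m) = 198 + 76*m + 181*a (p(a, m) = (76*m + 181*a) + 198 = 198 + 76*m + 181*a)
L = -12816 (L = -663 - 12153 = -12816)
U = 7*I*sqrt(20270)/3 (U = 7*sqrt((198 + 76*39 + 181*54) - 33206)/3 = 7*sqrt((198 + 2964 + 9774) - 33206)/3 = 7*sqrt(12936 - 33206)/3 = 7*sqrt(-20270)/3 = 7*(I*sqrt(20270))/3 = 7*I*sqrt(20270)/3 ≈ 332.2*I)
1/(U + L) = 1/(7*I*sqrt(20270)/3 - 12816) = 1/(-12816 + 7*I*sqrt(20270)/3)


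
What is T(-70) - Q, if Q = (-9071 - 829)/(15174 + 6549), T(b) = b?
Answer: -503570/7241 ≈ -69.544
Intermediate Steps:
Q = -3300/7241 (Q = -9900/21723 = -9900*1/21723 = -3300/7241 ≈ -0.45574)
T(-70) - Q = -70 - 1*(-3300/7241) = -70 + 3300/7241 = -503570/7241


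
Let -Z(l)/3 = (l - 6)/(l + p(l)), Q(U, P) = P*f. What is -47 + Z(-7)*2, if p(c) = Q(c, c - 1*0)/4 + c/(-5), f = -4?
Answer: 61/7 ≈ 8.7143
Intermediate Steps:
Q(U, P) = -4*P (Q(U, P) = P*(-4) = -4*P)
p(c) = -6*c/5 (p(c) = -4*(c - 1*0)/4 + c/(-5) = -4*(c + 0)*(¼) + c*(-⅕) = -4*c*(¼) - c/5 = -c - c/5 = -6*c/5)
Z(l) = 15*(-6 + l)/l (Z(l) = -3*(l - 6)/(l - 6*l/5) = -3*(-6 + l)/((-l/5)) = -3*(-6 + l)*(-5/l) = -(-15)*(-6 + l)/l = 15*(-6 + l)/l)
-47 + Z(-7)*2 = -47 + (15 - 90/(-7))*2 = -47 + (15 - 90*(-⅐))*2 = -47 + (15 + 90/7)*2 = -47 + (195/7)*2 = -47 + 390/7 = 61/7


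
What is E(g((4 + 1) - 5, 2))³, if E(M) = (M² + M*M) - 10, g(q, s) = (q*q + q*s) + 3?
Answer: 512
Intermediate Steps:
g(q, s) = 3 + q² + q*s (g(q, s) = (q² + q*s) + 3 = 3 + q² + q*s)
E(M) = -10 + 2*M² (E(M) = (M² + M²) - 10 = 2*M² - 10 = -10 + 2*M²)
E(g((4 + 1) - 5, 2))³ = (-10 + 2*(3 + ((4 + 1) - 5)² + ((4 + 1) - 5)*2)²)³ = (-10 + 2*(3 + (5 - 5)² + (5 - 5)*2)²)³ = (-10 + 2*(3 + 0² + 0*2)²)³ = (-10 + 2*(3 + 0 + 0)²)³ = (-10 + 2*3²)³ = (-10 + 2*9)³ = (-10 + 18)³ = 8³ = 512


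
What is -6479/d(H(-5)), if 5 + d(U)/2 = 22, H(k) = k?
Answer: -6479/34 ≈ -190.56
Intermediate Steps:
d(U) = 34 (d(U) = -10 + 2*22 = -10 + 44 = 34)
-6479/d(H(-5)) = -6479/34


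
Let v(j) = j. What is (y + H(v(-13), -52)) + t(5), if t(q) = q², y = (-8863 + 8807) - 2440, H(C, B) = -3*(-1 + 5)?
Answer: -2483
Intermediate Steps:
H(C, B) = -12 (H(C, B) = -3*4 = -12)
y = -2496 (y = -56 - 2440 = -2496)
(y + H(v(-13), -52)) + t(5) = (-2496 - 12) + 5² = -2508 + 25 = -2483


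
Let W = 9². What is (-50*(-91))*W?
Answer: 368550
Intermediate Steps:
W = 81
(-50*(-91))*W = -50*(-91)*81 = 4550*81 = 368550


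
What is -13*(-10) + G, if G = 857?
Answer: 987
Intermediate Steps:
-13*(-10) + G = -13*(-10) + 857 = 130 + 857 = 987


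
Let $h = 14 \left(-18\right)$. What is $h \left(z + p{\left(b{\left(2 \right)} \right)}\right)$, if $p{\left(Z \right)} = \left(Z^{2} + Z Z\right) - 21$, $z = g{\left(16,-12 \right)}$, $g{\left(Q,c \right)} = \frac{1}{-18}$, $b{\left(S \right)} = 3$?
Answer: $770$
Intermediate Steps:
$g{\left(Q,c \right)} = - \frac{1}{18}$
$z = - \frac{1}{18} \approx -0.055556$
$h = -252$
$p{\left(Z \right)} = -21 + 2 Z^{2}$ ($p{\left(Z \right)} = \left(Z^{2} + Z^{2}\right) - 21 = 2 Z^{2} - 21 = -21 + 2 Z^{2}$)
$h \left(z + p{\left(b{\left(2 \right)} \right)}\right) = - 252 \left(- \frac{1}{18} - \left(21 - 2 \cdot 3^{2}\right)\right) = - 252 \left(- \frac{1}{18} + \left(-21 + 2 \cdot 9\right)\right) = - 252 \left(- \frac{1}{18} + \left(-21 + 18\right)\right) = - 252 \left(- \frac{1}{18} - 3\right) = \left(-252\right) \left(- \frac{55}{18}\right) = 770$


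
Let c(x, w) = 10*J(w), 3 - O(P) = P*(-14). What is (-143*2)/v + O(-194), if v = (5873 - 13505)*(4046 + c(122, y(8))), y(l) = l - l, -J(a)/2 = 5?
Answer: -40852180225/15057936 ≈ -2713.0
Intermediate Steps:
J(a) = -10 (J(a) = -2*5 = -10)
O(P) = 3 + 14*P (O(P) = 3 - P*(-14) = 3 - (-14)*P = 3 + 14*P)
y(l) = 0
c(x, w) = -100 (c(x, w) = 10*(-10) = -100)
v = -30115872 (v = (5873 - 13505)*(4046 - 100) = -7632*3946 = -30115872)
(-143*2)/v + O(-194) = -143*2/(-30115872) + (3 + 14*(-194)) = -286*(-1/30115872) + (3 - 2716) = 143/15057936 - 2713 = -40852180225/15057936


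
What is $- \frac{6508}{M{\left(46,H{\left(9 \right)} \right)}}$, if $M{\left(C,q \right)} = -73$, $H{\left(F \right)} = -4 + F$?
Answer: $\frac{6508}{73} \approx 89.151$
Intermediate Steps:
$- \frac{6508}{M{\left(46,H{\left(9 \right)} \right)}} = - \frac{6508}{-73} = \left(-6508\right) \left(- \frac{1}{73}\right) = \frac{6508}{73}$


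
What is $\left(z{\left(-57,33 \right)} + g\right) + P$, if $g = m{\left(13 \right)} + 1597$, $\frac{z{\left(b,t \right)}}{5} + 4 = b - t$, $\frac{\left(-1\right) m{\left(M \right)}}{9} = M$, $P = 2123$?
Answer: $3133$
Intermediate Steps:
$m{\left(M \right)} = - 9 M$
$z{\left(b,t \right)} = -20 - 5 t + 5 b$ ($z{\left(b,t \right)} = -20 + 5 \left(b - t\right) = -20 + \left(- 5 t + 5 b\right) = -20 - 5 t + 5 b$)
$g = 1480$ ($g = \left(-9\right) 13 + 1597 = -117 + 1597 = 1480$)
$\left(z{\left(-57,33 \right)} + g\right) + P = \left(\left(-20 - 165 + 5 \left(-57\right)\right) + 1480\right) + 2123 = \left(\left(-20 - 165 - 285\right) + 1480\right) + 2123 = \left(-470 + 1480\right) + 2123 = 1010 + 2123 = 3133$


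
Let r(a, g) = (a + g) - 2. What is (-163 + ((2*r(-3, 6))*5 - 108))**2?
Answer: 68121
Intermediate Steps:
r(a, g) = -2 + a + g
(-163 + ((2*r(-3, 6))*5 - 108))**2 = (-163 + ((2*(-2 - 3 + 6))*5 - 108))**2 = (-163 + ((2*1)*5 - 108))**2 = (-163 + (2*5 - 108))**2 = (-163 + (10 - 108))**2 = (-163 - 98)**2 = (-261)**2 = 68121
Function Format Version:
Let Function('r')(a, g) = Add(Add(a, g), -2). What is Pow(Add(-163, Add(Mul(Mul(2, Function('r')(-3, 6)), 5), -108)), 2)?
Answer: 68121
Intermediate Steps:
Function('r')(a, g) = Add(-2, a, g)
Pow(Add(-163, Add(Mul(Mul(2, Function('r')(-3, 6)), 5), -108)), 2) = Pow(Add(-163, Add(Mul(Mul(2, Add(-2, -3, 6)), 5), -108)), 2) = Pow(Add(-163, Add(Mul(Mul(2, 1), 5), -108)), 2) = Pow(Add(-163, Add(Mul(2, 5), -108)), 2) = Pow(Add(-163, Add(10, -108)), 2) = Pow(Add(-163, -98), 2) = Pow(-261, 2) = 68121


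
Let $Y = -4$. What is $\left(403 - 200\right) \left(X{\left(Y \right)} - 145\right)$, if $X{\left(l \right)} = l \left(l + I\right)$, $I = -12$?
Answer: $-16443$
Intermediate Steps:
$X{\left(l \right)} = l \left(-12 + l\right)$ ($X{\left(l \right)} = l \left(l - 12\right) = l \left(-12 + l\right)$)
$\left(403 - 200\right) \left(X{\left(Y \right)} - 145\right) = \left(403 - 200\right) \left(- 4 \left(-12 - 4\right) - 145\right) = 203 \left(\left(-4\right) \left(-16\right) - 145\right) = 203 \left(64 - 145\right) = 203 \left(-81\right) = -16443$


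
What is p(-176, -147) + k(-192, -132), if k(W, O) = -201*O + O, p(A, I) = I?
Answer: 26253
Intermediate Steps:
k(W, O) = -200*O
p(-176, -147) + k(-192, -132) = -147 - 200*(-132) = -147 + 26400 = 26253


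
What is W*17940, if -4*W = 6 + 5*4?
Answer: -116610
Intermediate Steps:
W = -13/2 (W = -(6 + 5*4)/4 = -(6 + 20)/4 = -¼*26 = -13/2 ≈ -6.5000)
W*17940 = -13/2*17940 = -116610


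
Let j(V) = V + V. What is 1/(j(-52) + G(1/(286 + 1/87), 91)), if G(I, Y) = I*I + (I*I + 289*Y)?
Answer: 619163689/16218992848493 ≈ 3.8175e-5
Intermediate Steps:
j(V) = 2*V
G(I, Y) = 2*I**2 + 289*Y (G(I, Y) = I**2 + (I**2 + 289*Y) = 2*I**2 + 289*Y)
1/(j(-52) + G(1/(286 + 1/87), 91)) = 1/(2*(-52) + (2*(1/(286 + 1/87))**2 + 289*91)) = 1/(-104 + (2*(1/(286 + 1/87))**2 + 26299)) = 1/(-104 + (2*(1/(24883/87))**2 + 26299)) = 1/(-104 + (2*(87/24883)**2 + 26299)) = 1/(-104 + (2*(7569/619163689) + 26299)) = 1/(-104 + (15138/619163689 + 26299)) = 1/(-104 + 16283385872149/619163689) = 1/(16218992848493/619163689) = 619163689/16218992848493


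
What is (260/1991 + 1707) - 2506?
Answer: -1590549/1991 ≈ -798.87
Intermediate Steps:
(260/1991 + 1707) - 2506 = 3398897/1991 - 2506 = -1590549/1991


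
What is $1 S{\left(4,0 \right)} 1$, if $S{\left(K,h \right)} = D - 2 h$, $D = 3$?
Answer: $3$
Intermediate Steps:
$S{\left(K,h \right)} = 3 - 2 h$
$1 S{\left(4,0 \right)} 1 = 1 \left(3 - 0\right) 1 = 1 \left(3 + 0\right) 1 = 1 \cdot 3 \cdot 1 = 3 \cdot 1 = 3$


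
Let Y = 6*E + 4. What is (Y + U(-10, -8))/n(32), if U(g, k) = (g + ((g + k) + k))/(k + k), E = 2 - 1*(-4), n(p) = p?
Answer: 169/128 ≈ 1.3203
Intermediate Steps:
E = 6 (E = 2 + 4 = 6)
U(g, k) = (2*g + 2*k)/(2*k) (U(g, k) = (g + (g + 2*k))/((2*k)) = (2*g + 2*k)*(1/(2*k)) = (2*g + 2*k)/(2*k))
Y = 40 (Y = 6*6 + 4 = 36 + 4 = 40)
(Y + U(-10, -8))/n(32) = (40 + (-10 - 8)/(-8))/32 = (40 - ⅛*(-18))*(1/32) = (40 + 9/4)*(1/32) = (169/4)*(1/32) = 169/128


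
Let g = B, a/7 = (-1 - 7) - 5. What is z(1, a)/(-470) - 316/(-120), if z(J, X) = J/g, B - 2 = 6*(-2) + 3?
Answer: 12997/4935 ≈ 2.6336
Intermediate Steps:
a = -91 (a = 7*((-1 - 7) - 5) = 7*(-8 - 5) = 7*(-13) = -91)
B = -7 (B = 2 + (6*(-2) + 3) = 2 + (-12 + 3) = 2 - 9 = -7)
g = -7
z(J, X) = -J/7 (z(J, X) = J/(-7) = J*(-1/7) = -J/7)
z(1, a)/(-470) - 316/(-120) = -1/7*1/(-470) - 316/(-120) = -1/7*(-1/470) - 316*(-1/120) = 1/3290 + 79/30 = 12997/4935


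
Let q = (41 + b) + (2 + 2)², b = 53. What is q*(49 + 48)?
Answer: 10670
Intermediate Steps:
q = 110 (q = (41 + 53) + (2 + 2)² = 94 + 4² = 94 + 16 = 110)
q*(49 + 48) = 110*(49 + 48) = 110*97 = 10670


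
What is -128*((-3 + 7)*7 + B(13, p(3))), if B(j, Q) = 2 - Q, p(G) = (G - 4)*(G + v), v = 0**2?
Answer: -4224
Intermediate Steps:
v = 0
p(G) = G*(-4 + G) (p(G) = (G - 4)*(G + 0) = (-4 + G)*G = G*(-4 + G))
-128*((-3 + 7)*7 + B(13, p(3))) = -128*((-3 + 7)*7 + (2 - 3*(-4 + 3))) = -128*(4*7 + (2 - 3*(-1))) = -128*(28 + (2 - 1*(-3))) = -128*(28 + (2 + 3)) = -128*(28 + 5) = -128*33 = -4224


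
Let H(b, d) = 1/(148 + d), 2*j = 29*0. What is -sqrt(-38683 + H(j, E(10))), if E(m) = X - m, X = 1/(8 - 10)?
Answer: -I*sqrt(117016053)/55 ≈ -196.68*I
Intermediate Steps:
X = -1/2 (X = 1/(-2) = -1/2 ≈ -0.50000)
j = 0 (j = (29*0)/2 = (1/2)*0 = 0)
E(m) = -1/2 - m
-sqrt(-38683 + H(j, E(10))) = -sqrt(-38683 + 1/(148 + (-1/2 - 1*10))) = -sqrt(-38683 + 1/(148 + (-1/2 - 10))) = -sqrt(-38683 + 1/(148 - 21/2)) = -sqrt(-38683 + 1/(275/2)) = -sqrt(-38683 + 2/275) = -sqrt(-10637823/275) = -I*sqrt(117016053)/55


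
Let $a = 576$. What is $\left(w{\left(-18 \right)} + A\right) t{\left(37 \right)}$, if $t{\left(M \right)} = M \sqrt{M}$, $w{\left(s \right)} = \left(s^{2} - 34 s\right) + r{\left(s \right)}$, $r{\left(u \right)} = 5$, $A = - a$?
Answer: $13505 \sqrt{37} \approx 82148.0$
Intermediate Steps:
$A = -576$ ($A = \left(-1\right) 576 = -576$)
$w{\left(s \right)} = 5 + s^{2} - 34 s$ ($w{\left(s \right)} = \left(s^{2} - 34 s\right) + 5 = 5 + s^{2} - 34 s$)
$t{\left(M \right)} = M^{\frac{3}{2}}$
$\left(w{\left(-18 \right)} + A\right) t{\left(37 \right)} = \left(\left(5 + \left(-18\right)^{2} - -612\right) - 576\right) 37^{\frac{3}{2}} = \left(\left(5 + 324 + 612\right) - 576\right) 37 \sqrt{37} = \left(941 - 576\right) 37 \sqrt{37} = 365 \cdot 37 \sqrt{37} = 13505 \sqrt{37}$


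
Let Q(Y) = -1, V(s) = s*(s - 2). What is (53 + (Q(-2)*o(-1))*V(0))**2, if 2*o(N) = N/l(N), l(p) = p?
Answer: 2809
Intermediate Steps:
V(s) = s*(-2 + s)
o(N) = 1/2 (o(N) = (N/N)/2 = (1/2)*1 = 1/2)
(53 + (Q(-2)*o(-1))*V(0))**2 = (53 + (-1*1/2)*(0*(-2 + 0)))**2 = (53 - 0*(-2))**2 = (53 - 1/2*0)**2 = (53 + 0)**2 = 53**2 = 2809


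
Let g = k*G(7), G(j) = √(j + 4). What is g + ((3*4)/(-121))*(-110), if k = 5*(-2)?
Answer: 120/11 - 10*√11 ≈ -22.257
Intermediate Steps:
G(j) = √(4 + j)
k = -10
g = -10*√11 (g = -10*√(4 + 7) = -10*√11 ≈ -33.166)
g + ((3*4)/(-121))*(-110) = -10*√11 + ((3*4)/(-121))*(-110) = -10*√11 + (12*(-1/121))*(-110) = -10*√11 - 12/121*(-110) = -10*√11 + 120/11 = 120/11 - 10*√11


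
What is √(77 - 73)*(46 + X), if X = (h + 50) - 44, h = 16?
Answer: 136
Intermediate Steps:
X = 22 (X = (16 + 50) - 44 = 66 - 44 = 22)
√(77 - 73)*(46 + X) = √(77 - 73)*(46 + 22) = √4*68 = 2*68 = 136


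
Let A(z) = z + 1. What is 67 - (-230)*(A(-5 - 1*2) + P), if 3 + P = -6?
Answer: -3383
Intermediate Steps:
A(z) = 1 + z
P = -9 (P = -3 - 6 = -9)
67 - (-230)*(A(-5 - 1*2) + P) = 67 - (-230)*((1 + (-5 - 1*2)) - 9) = 67 - (-230)*((1 + (-5 - 2)) - 9) = 67 - (-230)*((1 - 7) - 9) = 67 - (-230)*(-6 - 9) = 67 - (-230)*(-15) = 67 - 115*30 = 67 - 3450 = -3383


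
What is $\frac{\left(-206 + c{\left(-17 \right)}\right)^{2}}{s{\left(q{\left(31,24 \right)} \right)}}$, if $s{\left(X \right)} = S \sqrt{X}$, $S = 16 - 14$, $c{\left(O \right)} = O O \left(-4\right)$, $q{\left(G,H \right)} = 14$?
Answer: $\frac{463761 \sqrt{14}}{7} \approx 2.4789 \cdot 10^{5}$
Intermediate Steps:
$c{\left(O \right)} = - 4 O^{2}$ ($c{\left(O \right)} = O^{2} \left(-4\right) = - 4 O^{2}$)
$S = 2$ ($S = 16 - 14 = 2$)
$s{\left(X \right)} = 2 \sqrt{X}$
$\frac{\left(-206 + c{\left(-17 \right)}\right)^{2}}{s{\left(q{\left(31,24 \right)} \right)}} = \frac{\left(-206 - 4 \left(-17\right)^{2}\right)^{2}}{2 \sqrt{14}} = \left(-206 - 1156\right)^{2} \frac{\sqrt{14}}{28} = \left(-1362\right)^{2} \frac{\sqrt{14}}{28} = 1855044 \frac{\sqrt{14}}{28} = \frac{463761 \sqrt{14}}{7}$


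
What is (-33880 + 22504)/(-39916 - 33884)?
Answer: 158/1025 ≈ 0.15415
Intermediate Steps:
(-33880 + 22504)/(-39916 - 33884) = -11376/(-73800) = -11376*(-1/73800) = 158/1025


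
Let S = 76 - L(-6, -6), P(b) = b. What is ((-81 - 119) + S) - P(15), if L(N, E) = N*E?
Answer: -175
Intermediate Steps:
L(N, E) = E*N
S = 40 (S = 76 - (-6)*(-6) = 76 - 1*36 = 76 - 36 = 40)
((-81 - 119) + S) - P(15) = ((-81 - 119) + 40) - 1*15 = (-200 + 40) - 15 = -160 - 15 = -175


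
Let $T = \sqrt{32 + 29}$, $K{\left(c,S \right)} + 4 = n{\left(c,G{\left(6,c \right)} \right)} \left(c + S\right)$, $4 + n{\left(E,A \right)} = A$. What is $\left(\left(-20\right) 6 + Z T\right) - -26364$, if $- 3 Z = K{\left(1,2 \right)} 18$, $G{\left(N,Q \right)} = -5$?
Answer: $26244 + 186 \sqrt{61} \approx 27697.0$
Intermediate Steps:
$n{\left(E,A \right)} = -4 + A$
$K{\left(c,S \right)} = -4 - 9 S - 9 c$ ($K{\left(c,S \right)} = -4 + \left(-4 - 5\right) \left(c + S\right) = -4 - 9 \left(S + c\right) = -4 - \left(9 S + 9 c\right) = -4 - 9 S - 9 c$)
$T = \sqrt{61} \approx 7.8102$
$Z = 186$ ($Z = - \frac{\left(-4 - 18 - 9\right) 18}{3} = - \frac{\left(-31\right) 18}{3} = \left(- \frac{1}{3}\right) \left(-558\right) = 186$)
$\left(\left(-20\right) 6 + Z T\right) - -26364 = \left(\left(-20\right) 6 + 186 \sqrt{61}\right) - -26364 = \left(-120 + 186 \sqrt{61}\right) + 26364 = 26244 + 186 \sqrt{61}$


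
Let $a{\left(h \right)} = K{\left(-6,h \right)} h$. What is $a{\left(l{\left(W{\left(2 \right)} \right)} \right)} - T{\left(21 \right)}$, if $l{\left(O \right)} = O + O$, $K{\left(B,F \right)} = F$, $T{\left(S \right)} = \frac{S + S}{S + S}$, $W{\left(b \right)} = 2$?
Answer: $15$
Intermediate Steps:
$T{\left(S \right)} = 1$ ($T{\left(S \right)} = \frac{2 S}{2 S} = 2 S \frac{1}{2 S} = 1$)
$l{\left(O \right)} = 2 O$
$a{\left(h \right)} = h^{2}$ ($a{\left(h \right)} = h h = h^{2}$)
$a{\left(l{\left(W{\left(2 \right)} \right)} \right)} - T{\left(21 \right)} = \left(2 \cdot 2\right)^{2} - 1 = 4^{2} - 1 = 16 - 1 = 15$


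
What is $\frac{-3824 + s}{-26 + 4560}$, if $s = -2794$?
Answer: $- \frac{3309}{2267} \approx -1.4596$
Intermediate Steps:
$\frac{-3824 + s}{-26 + 4560} = \frac{-3824 - 2794}{-26 + 4560} = - \frac{6618}{4534} = \left(-6618\right) \frac{1}{4534} = - \frac{3309}{2267}$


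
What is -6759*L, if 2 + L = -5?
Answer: 47313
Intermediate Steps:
L = -7 (L = -2 - 5 = -7)
-6759*L = -6759*(-7) = -1*(-47313) = 47313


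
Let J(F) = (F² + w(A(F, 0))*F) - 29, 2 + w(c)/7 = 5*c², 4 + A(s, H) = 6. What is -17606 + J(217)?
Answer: 56796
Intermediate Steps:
A(s, H) = 2 (A(s, H) = -4 + 6 = 2)
w(c) = -14 + 35*c² (w(c) = -14 + 7*(5*c²) = -14 + 35*c²)
J(F) = -29 + F² + 126*F (J(F) = (F² + (-14 + 35*2²)*F) - 29 = (F² + (-14 + 35*4)*F) - 29 = (F² + (-14 + 140)*F) - 29 = (F² + 126*F) - 29 = -29 + F² + 126*F)
-17606 + J(217) = -17606 + (-29 + 217² + 126*217) = -17606 + (-29 + 47089 + 27342) = -17606 + 74402 = 56796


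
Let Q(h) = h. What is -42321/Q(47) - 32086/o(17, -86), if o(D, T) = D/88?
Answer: -133427153/799 ≈ -1.6699e+5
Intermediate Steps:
o(D, T) = D/88 (o(D, T) = D*(1/88) = D/88)
-42321/Q(47) - 32086/o(17, -86) = -42321/47 - 32086/((1/88)*17) = -42321*1/47 - 32086/17/88 = -42321/47 - 32086*88/17 = -42321/47 - 2823568/17 = -133427153/799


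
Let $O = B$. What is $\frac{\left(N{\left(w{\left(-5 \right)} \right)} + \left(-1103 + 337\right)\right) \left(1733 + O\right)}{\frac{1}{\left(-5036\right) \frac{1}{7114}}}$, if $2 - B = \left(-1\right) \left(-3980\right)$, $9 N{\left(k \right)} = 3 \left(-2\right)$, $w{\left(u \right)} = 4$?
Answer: $- \frac{13001693000}{10671} \approx -1.2184 \cdot 10^{6}$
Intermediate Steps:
$N{\left(k \right)} = - \frac{2}{3}$ ($N{\left(k \right)} = \frac{3 \left(-2\right)}{9} = \frac{1}{9} \left(-6\right) = - \frac{2}{3}$)
$B = -3978$ ($B = 2 - \left(-1\right) \left(-3980\right) = 2 - 3980 = -3978$)
$O = -3978$
$\frac{\left(N{\left(w{\left(-5 \right)} \right)} + \left(-1103 + 337\right)\right) \left(1733 + O\right)}{\frac{1}{\left(-5036\right) \frac{1}{7114}}} = \frac{\left(- \frac{2}{3} + \left(-1103 + 337\right)\right) \left(1733 - 3978\right)}{\frac{1}{\left(-5036\right) \frac{1}{7114}}} = \frac{\left(- \frac{2}{3} - 766\right) \left(-2245\right)}{\frac{1}{\left(-5036\right) \frac{1}{7114}}} = \frac{\left(- \frac{2300}{3}\right) \left(-2245\right)}{\frac{1}{- \frac{2518}{3557}}} = \frac{5163500}{3 \left(- \frac{3557}{2518}\right)} = \frac{5163500}{3} \left(- \frac{2518}{3557}\right) = - \frac{13001693000}{10671}$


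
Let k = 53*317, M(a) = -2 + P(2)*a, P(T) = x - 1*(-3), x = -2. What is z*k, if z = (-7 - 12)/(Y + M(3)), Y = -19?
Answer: 319219/18 ≈ 17734.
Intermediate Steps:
P(T) = 1 (P(T) = -2 - 1*(-3) = -2 + 3 = 1)
M(a) = -2 + a (M(a) = -2 + 1*a = -2 + a)
k = 16801
z = 19/18 (z = (-7 - 12)/(-19 + (-2 + 3)) = -19/(-19 + 1) = -19/(-18) = -19*(-1/18) = 19/18 ≈ 1.0556)
z*k = (19/18)*16801 = 319219/18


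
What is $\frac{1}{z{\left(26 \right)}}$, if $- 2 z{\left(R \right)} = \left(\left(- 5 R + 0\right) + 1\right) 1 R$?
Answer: $\frac{1}{1677} \approx 0.0005963$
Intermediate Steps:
$z{\left(R \right)} = - \frac{R \left(1 - 5 R\right)}{2}$ ($z{\left(R \right)} = - \frac{\left(\left(- 5 R + 0\right) + 1\right) 1 R}{2} = - \frac{\left(- 5 R + 1\right) 1 R}{2} = - \frac{\left(1 - 5 R\right) 1 R}{2} = - \frac{\left(1 - 5 R\right) R}{2} = - \frac{R \left(1 - 5 R\right)}{2}$)
$\frac{1}{z{\left(26 \right)}} = \frac{1}{\frac{1}{2} \cdot 26 \left(-1 + 5 \cdot 26\right)} = \frac{1}{\frac{1}{2} \cdot 26 \left(-1 + 130\right)} = \frac{1}{\frac{1}{2} \cdot 26 \cdot 129} = \frac{1}{1677}$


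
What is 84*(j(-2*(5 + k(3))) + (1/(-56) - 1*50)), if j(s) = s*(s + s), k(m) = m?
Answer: 77613/2 ≈ 38807.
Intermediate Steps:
j(s) = 2*s² (j(s) = s*(2*s) = 2*s²)
84*(j(-2*(5 + k(3))) + (1/(-56) - 1*50)) = 84*(2*(-2*(5 + 3))² + (1/(-56) - 1*50)) = 84*(2*(-2*8)² + (-1/56 - 50)) = 84*(2*(-16)² - 2801/56) = 84*(2*256 - 2801/56) = 84*(512 - 2801/56) = 84*(25871/56) = 77613/2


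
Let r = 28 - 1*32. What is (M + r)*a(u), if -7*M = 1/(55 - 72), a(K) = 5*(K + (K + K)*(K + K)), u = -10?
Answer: -926250/119 ≈ -7783.6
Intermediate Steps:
a(K) = 5*K + 20*K² (a(K) = 5*(K + (2*K)*(2*K)) = 5*(K + 4*K²) = 5*K + 20*K²)
M = 1/119 (M = -1/(7*(55 - 72)) = -⅐/(-17) = -⅐*(-1/17) = 1/119 ≈ 0.0084034)
r = -4 (r = 28 - 32 = -4)
(M + r)*a(u) = (1/119 - 4)*(5*(-10)*(1 + 4*(-10))) = -2375*(-10)*(1 - 40)/119 = -2375*(-10)*(-39)/119 = -475/119*1950 = -926250/119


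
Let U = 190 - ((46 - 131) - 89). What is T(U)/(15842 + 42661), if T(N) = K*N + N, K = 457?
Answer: 166712/58503 ≈ 2.8496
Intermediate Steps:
U = 364 (U = 190 - (-85 - 89) = 190 - 1*(-174) = 190 + 174 = 364)
T(N) = 458*N (T(N) = 457*N + N = 458*N)
T(U)/(15842 + 42661) = (458*364)/(15842 + 42661) = 166712/58503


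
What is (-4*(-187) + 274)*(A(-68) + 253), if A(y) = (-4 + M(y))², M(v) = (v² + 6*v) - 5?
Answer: 18088482244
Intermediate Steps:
M(v) = -5 + v² + 6*v
A(y) = (-9 + y² + 6*y)² (A(y) = (-4 + (-5 + y² + 6*y))² = (-9 + y² + 6*y)²)
(-4*(-187) + 274)*(A(-68) + 253) = (-4*(-187) + 274)*((-9 + (-68)² + 6*(-68))² + 253) = (748 + 274)*((-9 + 4624 - 408)² + 253) = 1022*(4207² + 253) = 1022*(17698849 + 253) = 1022*17699102 = 18088482244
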